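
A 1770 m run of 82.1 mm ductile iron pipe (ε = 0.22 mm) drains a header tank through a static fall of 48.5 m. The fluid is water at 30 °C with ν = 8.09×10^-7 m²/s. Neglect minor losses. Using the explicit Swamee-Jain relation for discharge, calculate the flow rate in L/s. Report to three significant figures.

Swamee-Jain (Type II): Q = -0.965·√(gD⁵h_f/L)·ln[ε/(3.7D) + √(3.17ν²L/(gD³h_f))]
√(gD⁵h_f/L) = √(9.81·0.0821⁵·48.5/1770) = 0.001001
ε/(3.7D) = 7.24×10^-4; √(3.17ν²L/(gD³h_f)) = 1.18×10^-4
Q = -0.965·0.001001·ln(8.423×10^-4) = 0.006841 m³/s
Check: V = 1.29 m/s, Re = 1.31×10^5, f = 0.02666, h_f = 48.9 m ≈ 48.5 m ✓

Q ≈ 6.84 L/s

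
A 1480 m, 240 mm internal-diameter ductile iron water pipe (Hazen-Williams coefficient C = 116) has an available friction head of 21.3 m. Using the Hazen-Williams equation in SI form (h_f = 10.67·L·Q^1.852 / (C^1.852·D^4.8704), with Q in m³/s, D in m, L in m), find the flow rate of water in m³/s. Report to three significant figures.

Q ≈ 0.0767 m³/s

Rearranging: Q = [h_f·C^1.852·D^4.8704 / (10.67·L)]^(1/1.852)
Q = [21.3·116^1.852·0.240^4.8704 / (10.67·1480)]^0.540 = 0.07671 m³/s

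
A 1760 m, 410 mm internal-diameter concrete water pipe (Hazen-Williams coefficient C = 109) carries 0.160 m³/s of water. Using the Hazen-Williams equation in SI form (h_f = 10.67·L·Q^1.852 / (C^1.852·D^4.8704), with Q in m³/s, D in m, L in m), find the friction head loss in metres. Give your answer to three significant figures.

h_f = 10.67·1760·0.160^1.852 / (109^1.852·0.410^4.8704) = 8.171 m

h_f ≈ 8.17 m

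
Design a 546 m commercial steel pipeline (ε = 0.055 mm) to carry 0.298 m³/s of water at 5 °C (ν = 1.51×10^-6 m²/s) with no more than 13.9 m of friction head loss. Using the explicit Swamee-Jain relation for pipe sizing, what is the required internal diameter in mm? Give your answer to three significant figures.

Swamee-Jain (Type III): D = 0.66·[ε^1.25·(LQ²/(gh_f))^4.75 + ν·Q^9.4·(L/(gh_f))^5.2]^0.04
LQ²/(gh_f) = 0.3556; L/(gh_f) = 4.004
Term 1 = ε^1.25·(…)^4.75 = 3.49×10^-8; Term 2 = ν·Q^9.4·(…)^5.2 = 2.34×10^-8
D = 0.66·(3.49×10^-8 + 2.34×10^-8)^0.04 = 0.3390 m = 339 mm
Check: V = 3.30 m/s, Re = 7.41×10^5, f = 0.01464, h_f = 13.1 m ≈ 13.9 m ✓

D ≈ 339 mm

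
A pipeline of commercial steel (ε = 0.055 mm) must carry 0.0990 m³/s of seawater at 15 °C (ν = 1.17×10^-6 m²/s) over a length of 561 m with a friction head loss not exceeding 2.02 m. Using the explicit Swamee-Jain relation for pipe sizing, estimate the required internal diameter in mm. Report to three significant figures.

Swamee-Jain (Type III): D = 0.66·[ε^1.25·(LQ²/(gh_f))^4.75 + ν·Q^9.4·(L/(gh_f))^5.2]^0.04
LQ²/(gh_f) = 0.2775; L/(gh_f) = 28.31
Term 1 = ε^1.25·(…)^4.75 = 1.07×10^-8; Term 2 = ν·Q^9.4·(…)^5.2 = 1.50×10^-8
D = 0.66·(1.07×10^-8 + 1.50×10^-8)^0.04 = 0.3281 m = 328 mm
Check: V = 1.17 m/s, Re = 3.28×10^5, f = 0.01588, h_f = 1.90 m ≈ 2.02 m ✓

D ≈ 328 mm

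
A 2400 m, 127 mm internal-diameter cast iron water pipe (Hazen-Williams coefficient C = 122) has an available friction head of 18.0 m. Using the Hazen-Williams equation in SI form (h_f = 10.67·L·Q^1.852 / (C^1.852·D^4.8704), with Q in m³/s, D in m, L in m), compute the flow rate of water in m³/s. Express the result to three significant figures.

Rearranging: Q = [h_f·C^1.852·D^4.8704 / (10.67·L)]^(1/1.852)
Q = [18.0·122^1.852·0.127^4.8704 / (10.67·2400)]^0.540 = 0.01064 m³/s

Q ≈ 0.0106 m³/s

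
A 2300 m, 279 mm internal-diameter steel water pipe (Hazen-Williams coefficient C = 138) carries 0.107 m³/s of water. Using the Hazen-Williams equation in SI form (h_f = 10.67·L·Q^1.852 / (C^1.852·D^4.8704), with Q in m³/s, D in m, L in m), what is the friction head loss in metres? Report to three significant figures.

h_f ≈ 21.3 m

h_f = 10.67·2300·0.107^1.852 / (138^1.852·0.279^4.8704) = 21.35 m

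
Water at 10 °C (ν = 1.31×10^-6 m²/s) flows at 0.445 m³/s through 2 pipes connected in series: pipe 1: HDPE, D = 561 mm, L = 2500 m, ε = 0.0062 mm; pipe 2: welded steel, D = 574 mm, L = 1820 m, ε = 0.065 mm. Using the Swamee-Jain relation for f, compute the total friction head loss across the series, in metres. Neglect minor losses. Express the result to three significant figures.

H ≈ 15.8 m

Pipe 1: V = 1.800 m/s, Re = 7.71×10^5, ε/D = 1.11×10^-5, f = 0.01236, h_1 = f(L/D)V²/2g = 9.102 m
Pipe 2: V = 1.720 m/s, Re = 7.54×10^5, ε/D = 1.13×10^-4, f = 0.01403, h_2 = f(L/D)V²/2g = 6.705 m
Series → Q common, losses add: H = Σh = 15.81 m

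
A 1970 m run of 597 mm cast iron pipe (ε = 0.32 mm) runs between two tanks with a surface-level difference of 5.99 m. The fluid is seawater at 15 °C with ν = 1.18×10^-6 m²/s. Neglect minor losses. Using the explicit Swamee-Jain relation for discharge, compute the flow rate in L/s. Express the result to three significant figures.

Swamee-Jain (Type II): Q = -0.965·√(gD⁵h_f/L)·ln[ε/(3.7D) + √(3.17ν²L/(gD³h_f))]
√(gD⁵h_f/L) = √(9.81·0.597⁵·5.99/1970) = 0.04756
ε/(3.7D) = 1.45×10^-4; √(3.17ν²L/(gD³h_f)) = 2.64×10^-5
Q = -0.965·0.04756·ln(1.712×10^-4) = 0.3980 m³/s
Check: V = 1.42 m/s, Re = 7.19×10^5, f = 0.01773, h_f = 6.03 m ≈ 5.99 m ✓

Q ≈ 398 L/s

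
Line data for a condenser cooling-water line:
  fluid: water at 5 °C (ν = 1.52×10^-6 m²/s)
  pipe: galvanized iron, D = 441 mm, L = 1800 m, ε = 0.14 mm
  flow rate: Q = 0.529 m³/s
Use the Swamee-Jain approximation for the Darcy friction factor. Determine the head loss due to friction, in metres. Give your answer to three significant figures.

h_f ≈ 39.7 m

V = 4Q/(πD²) = 4·0.529/(π·0.441²) = 3.463 m/s
Re = VD/ν = 3.463·0.441/1.52×10^-6 = 1.00×10^6 → turbulent
ε/D = 0.14/441 = 3.17×10^-4
Swamee-Jain: f = 0.01591
h_f = f(L/D)V²/(2g) = 0.01591·(1800/0.441)·3.463²/(2·9.81) = 39.69 m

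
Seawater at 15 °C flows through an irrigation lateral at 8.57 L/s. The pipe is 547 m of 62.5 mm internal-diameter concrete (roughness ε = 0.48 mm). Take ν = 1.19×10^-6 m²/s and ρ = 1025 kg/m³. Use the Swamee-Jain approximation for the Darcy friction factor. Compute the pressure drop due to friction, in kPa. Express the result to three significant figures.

Δp ≈ 1240 kPa

V = 4Q/(πD²) = 4·0.00857/(π·0.0625²) = 2.793 m/s
Re = VD/ν = 2.793·0.0625/1.19×10^-6 = 1.47×10^5 → turbulent
ε/D = 0.48/62.5 = 0.00768
Swamee-Jain: f = 0.03542
h_f = f(L/D)V²/(2g) = 0.03542·(547/0.0625)·2.793²/(2·9.81) = 123.3 m
Δp = ρg·h_f = 1025·9.81·123.3 = 1240 kPa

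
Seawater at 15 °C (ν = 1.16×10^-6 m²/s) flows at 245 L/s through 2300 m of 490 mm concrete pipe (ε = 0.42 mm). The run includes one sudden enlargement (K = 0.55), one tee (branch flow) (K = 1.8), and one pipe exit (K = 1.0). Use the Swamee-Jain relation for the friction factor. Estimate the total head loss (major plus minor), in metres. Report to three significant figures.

V = 4Q/(πD²) = 1.299 m/s; V²/2g = 0.08603 m
Re = 5.49×10^5, ε/D = 8.57×10^-4 → f = 0.01965 (Swamee-Jain)
Major: h_f = f(L/D)·V²/2g = 0.01965·4694·0.08603 = 7.934 m
Minor: ΣK = 3.35; h_m = ΣK·V²/2g = 0.2882 m
Total H_L = 7.934 + 0.2882 = 8.222 m

H_L ≈ 8.22 m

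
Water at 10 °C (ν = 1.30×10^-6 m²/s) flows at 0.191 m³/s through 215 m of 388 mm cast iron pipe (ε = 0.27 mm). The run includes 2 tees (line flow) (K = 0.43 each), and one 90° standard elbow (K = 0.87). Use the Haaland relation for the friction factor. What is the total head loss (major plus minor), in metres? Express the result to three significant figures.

H_L ≈ 1.61 m

V = 4Q/(πD²) = 1.615 m/s; V²/2g = 0.1330 m
Re = 4.82×10^5, ε/D = 6.96×10^-4 → f = 0.01874 (Haaland)
Major: h_f = f(L/D)·V²/2g = 0.01874·554.1·0.1330 = 1.381 m
Minor: ΣK = 1.73; h_m = ΣK·V²/2g = 0.2301 m
Total H_L = 1.381 + 0.2301 = 1.611 m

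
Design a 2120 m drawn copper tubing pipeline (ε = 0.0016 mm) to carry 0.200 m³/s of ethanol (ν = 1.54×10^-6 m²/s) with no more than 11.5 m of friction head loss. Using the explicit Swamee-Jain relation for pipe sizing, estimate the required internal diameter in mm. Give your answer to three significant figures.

D ≈ 388 mm

Swamee-Jain (Type III): D = 0.66·[ε^1.25·(LQ²/(gh_f))^4.75 + ν·Q^9.4·(L/(gh_f))^5.2]^0.04
LQ²/(gh_f) = 0.7517; L/(gh_f) = 18.79
Term 1 = ε^1.25·(…)^4.75 = 1.47×10^-8; Term 2 = ν·Q^9.4·(…)^5.2 = 1.75×10^-6
D = 0.66·(1.47×10^-8 + 1.75×10^-6)^0.04 = 0.3885 m = 388 mm
Check: V = 1.69 m/s, Re = 4.26×10^5, f = 0.01354, h_f = 10.7 m ≈ 11.5 m ✓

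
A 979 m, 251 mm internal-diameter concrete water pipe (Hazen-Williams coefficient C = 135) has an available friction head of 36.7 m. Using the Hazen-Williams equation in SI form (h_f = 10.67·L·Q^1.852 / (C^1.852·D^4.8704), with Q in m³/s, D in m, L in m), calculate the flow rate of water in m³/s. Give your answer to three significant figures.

Q ≈ 0.168 m³/s

Rearranging: Q = [h_f·C^1.852·D^4.8704 / (10.67·L)]^(1/1.852)
Q = [36.7·135^1.852·0.251^4.8704 / (10.67·979)]^0.540 = 0.1684 m³/s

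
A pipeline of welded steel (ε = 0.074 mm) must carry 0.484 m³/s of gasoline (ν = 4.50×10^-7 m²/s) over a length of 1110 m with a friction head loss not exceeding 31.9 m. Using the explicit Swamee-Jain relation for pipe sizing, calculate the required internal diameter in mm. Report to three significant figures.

Swamee-Jain (Type III): D = 0.66·[ε^1.25·(LQ²/(gh_f))^4.75 + ν·Q^9.4·(L/(gh_f))^5.2]^0.04
LQ²/(gh_f) = 0.8309; L/(gh_f) = 3.547
Term 1 = ε^1.25·(…)^4.75 = 2.85×10^-6; Term 2 = ν·Q^9.4·(…)^5.2 = 3.55×10^-7
D = 0.66·(2.85×10^-6 + 3.55×10^-7)^0.04 = 0.3979 m = 398 mm
Check: V = 3.89 m/s, Re = 3.44×10^6, f = 0.01392, h_f = 30.0 m ≈ 31.9 m ✓

D ≈ 398 mm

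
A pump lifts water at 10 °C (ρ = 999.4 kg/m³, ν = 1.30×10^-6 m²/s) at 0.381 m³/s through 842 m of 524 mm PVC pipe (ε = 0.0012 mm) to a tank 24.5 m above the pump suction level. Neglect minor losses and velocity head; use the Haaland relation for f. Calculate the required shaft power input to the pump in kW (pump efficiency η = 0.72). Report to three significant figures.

V = 4Q/(πD²) = 1.767 m/s; Re = 7.12×10^5; ε/D = 2.29×10^-6; f = 0.01231
h_f = f(L/D)V²/2g = 3.146 m
Total head H = z + h_f = 24.5 + 3.146 = 27.65 m
P_hyd = ρgQH = 999.4·9.81·0.381·27.65 = 103.3 kW
P_shaft = P_hyd/η = 103.3/0.72 = 143.4 kW

P_shaft ≈ 143 kW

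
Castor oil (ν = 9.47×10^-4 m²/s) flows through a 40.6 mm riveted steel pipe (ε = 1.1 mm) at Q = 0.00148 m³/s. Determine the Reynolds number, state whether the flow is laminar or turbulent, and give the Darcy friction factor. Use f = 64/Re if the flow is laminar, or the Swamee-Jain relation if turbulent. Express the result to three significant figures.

V = 4Q/(πD²) = 1.143 m/s
Re = VD/ν = 1.143·0.0406/9.47×10^-4 = 49.0
Re < 2300 → laminar → f = 64/Re = 1.306

Re ≈ 49.0; laminar; f = 64/Re ≈ 1.31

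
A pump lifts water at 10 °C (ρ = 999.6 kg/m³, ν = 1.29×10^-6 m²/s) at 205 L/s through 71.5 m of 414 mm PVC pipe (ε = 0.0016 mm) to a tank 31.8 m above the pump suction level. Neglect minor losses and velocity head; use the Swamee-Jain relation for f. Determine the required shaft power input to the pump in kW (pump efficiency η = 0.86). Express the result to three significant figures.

P_shaft ≈ 75.0 kW

V = 4Q/(πD²) = 1.523 m/s; Re = 4.89×10^5; ε/D = 3.86×10^-6; f = 0.01321
h_f = f(L/D)V²/2g = 0.2696 m
Total head H = z + h_f = 31.8 + 0.2696 = 32.07 m
P_hyd = ρgQH = 999.6·9.81·0.205·32.07 = 64.47 kW
P_shaft = P_hyd/η = 64.47/0.86 = 74.96 kW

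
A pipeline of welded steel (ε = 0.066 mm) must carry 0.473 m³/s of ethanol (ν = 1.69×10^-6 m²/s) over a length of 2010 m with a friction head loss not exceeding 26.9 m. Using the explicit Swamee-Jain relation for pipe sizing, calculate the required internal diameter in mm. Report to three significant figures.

Swamee-Jain (Type III): D = 0.66·[ε^1.25·(LQ²/(gh_f))^4.75 + ν·Q^9.4·(L/(gh_f))^5.2]^0.04
LQ²/(gh_f) = 1.704; L/(gh_f) = 7.617
Term 1 = ε^1.25·(…)^4.75 = 7.48×10^-5; Term 2 = ν·Q^9.4·(…)^5.2 = 5.71×10^-5
D = 0.66·(7.48×10^-5 + 5.71×10^-5)^0.04 = 0.4617 m = 462 mm
Check: V = 2.83 m/s, Re = 7.72×10^5, f = 0.01437, h_f = 25.5 m ≈ 26.9 m ✓

D ≈ 462 mm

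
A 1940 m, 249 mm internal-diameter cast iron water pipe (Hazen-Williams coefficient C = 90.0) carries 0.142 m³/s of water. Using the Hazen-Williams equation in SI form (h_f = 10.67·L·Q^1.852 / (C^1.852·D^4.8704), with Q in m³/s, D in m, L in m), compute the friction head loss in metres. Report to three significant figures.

h_f ≈ 117 m

h_f = 10.67·1940·0.142^1.852 / (90.0^1.852·0.249^4.8704) = 116.8 m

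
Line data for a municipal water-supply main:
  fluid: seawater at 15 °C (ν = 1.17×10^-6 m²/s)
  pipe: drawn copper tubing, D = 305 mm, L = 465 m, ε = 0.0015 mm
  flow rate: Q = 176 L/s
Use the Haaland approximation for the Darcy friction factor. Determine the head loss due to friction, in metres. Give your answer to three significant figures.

h_f ≈ 5.69 m

V = 4Q/(πD²) = 4·0.176/(π·0.305²) = 2.409 m/s
Re = VD/ν = 2.409·0.305/1.17×10^-6 = 6.28×10^5 → turbulent
ε/D = 0.0015/305 = 4.92×10^-6
Haaland: f = 0.01261
h_f = f(L/D)V²/(2g) = 0.01261·(465/0.305)·2.409²/(2·9.81) = 5.686 m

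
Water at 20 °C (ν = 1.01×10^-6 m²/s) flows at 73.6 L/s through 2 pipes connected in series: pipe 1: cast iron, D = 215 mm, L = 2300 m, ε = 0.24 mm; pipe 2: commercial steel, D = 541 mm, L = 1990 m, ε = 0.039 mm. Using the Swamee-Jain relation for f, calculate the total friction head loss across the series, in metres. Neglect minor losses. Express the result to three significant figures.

H ≈ 47.2 m

Pipe 1: V = 2.027 m/s, Re = 4.32×10^5, ε/D = 0.00112, f = 0.02094, h_1 = f(L/D)V²/2g = 46.92 m
Pipe 2: V = 0.3202 m/s, Re = 1.72×10^5, ε/D = 7.21×10^-5, f = 0.01659, h_2 = f(L/D)V²/2g = 0.3188 m
Series → Q common, losses add: H = Σh = 47.24 m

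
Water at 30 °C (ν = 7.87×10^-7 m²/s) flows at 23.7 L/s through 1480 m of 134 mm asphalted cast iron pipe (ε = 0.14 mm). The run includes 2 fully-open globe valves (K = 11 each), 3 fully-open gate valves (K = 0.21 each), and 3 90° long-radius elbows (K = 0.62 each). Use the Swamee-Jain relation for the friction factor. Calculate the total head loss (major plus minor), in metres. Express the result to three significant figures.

H_L ≈ 36.9 m

V = 4Q/(πD²) = 1.681 m/s; V²/2g = 0.1439 m
Re = 2.86×10^5, ε/D = 0.00104 → f = 0.02097 (Swamee-Jain)
Major: h_f = f(L/D)·V²/2g = 0.02097·11045·0.1439 = 33.35 m
Minor: ΣK = 24.5; h_m = ΣK·V²/2g = 3.525 m
Total H_L = 33.35 + 3.525 = 36.87 m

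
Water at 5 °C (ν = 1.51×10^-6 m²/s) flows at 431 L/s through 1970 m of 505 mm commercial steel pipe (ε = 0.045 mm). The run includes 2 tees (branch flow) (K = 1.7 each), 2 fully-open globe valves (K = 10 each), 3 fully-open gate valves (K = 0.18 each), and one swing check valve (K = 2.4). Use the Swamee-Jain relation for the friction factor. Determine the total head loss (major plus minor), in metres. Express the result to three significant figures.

H_L ≈ 18.9 m

V = 4Q/(πD²) = 2.152 m/s; V²/2g = 0.2360 m
Re = 7.20×10^5, ε/D = 8.91×10^-5 → f = 0.01377 (Swamee-Jain)
Major: h_f = f(L/D)·V²/2g = 0.01377·3901·0.2360 = 12.68 m
Minor: ΣK = 26.3; h_m = ΣK·V²/2g = 6.216 m
Total H_L = 12.68 + 6.216 = 18.89 m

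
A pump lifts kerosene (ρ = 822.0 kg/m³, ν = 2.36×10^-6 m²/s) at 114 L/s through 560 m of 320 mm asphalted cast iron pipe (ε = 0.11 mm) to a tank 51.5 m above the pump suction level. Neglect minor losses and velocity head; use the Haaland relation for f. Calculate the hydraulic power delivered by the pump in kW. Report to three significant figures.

P_hyd ≈ 50.3 kW

V = 4Q/(πD²) = 1.417 m/s; Re = 1.92×10^5; ε/D = 3.44×10^-4; f = 0.01784
h_f = f(L/D)V²/2g = 3.198 m
Total head H = z + h_f = 51.5 + 3.198 = 54.70 m
P_hyd = ρgQH = 822.0·9.81·0.114·54.70 = 50.28 kW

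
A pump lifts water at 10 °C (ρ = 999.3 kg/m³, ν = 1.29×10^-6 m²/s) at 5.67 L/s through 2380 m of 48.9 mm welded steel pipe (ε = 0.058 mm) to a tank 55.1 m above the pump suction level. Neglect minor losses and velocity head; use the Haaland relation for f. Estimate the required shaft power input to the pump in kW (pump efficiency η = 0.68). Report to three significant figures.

P_shaft ≈ 45.8 kW

V = 4Q/(πD²) = 3.019 m/s; Re = 1.14×10^5; ε/D = 0.00119; f = 0.02236
h_f = f(L/D)V²/2g = 505.6 m
Total head H = z + h_f = 55.1 + 505.6 = 560.7 m
P_hyd = ρgQH = 999.3·9.81·0.00567·560.7 = 31.16 kW
P_shaft = P_hyd/η = 31.16/0.68 = 45.83 kW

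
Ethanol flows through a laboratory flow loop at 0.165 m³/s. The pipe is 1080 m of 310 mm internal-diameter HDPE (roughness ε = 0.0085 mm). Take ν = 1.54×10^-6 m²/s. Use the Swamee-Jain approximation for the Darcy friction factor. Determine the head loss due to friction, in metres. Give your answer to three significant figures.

V = 4Q/(πD²) = 4·0.165/(π·0.310²) = 2.186 m/s
Re = VD/ν = 2.186·0.310/1.54×10^-6 = 4.40×10^5 → turbulent
ε/D = 0.0085/310 = 2.74×10^-5
Swamee-Jain: f = 0.01379
h_f = f(L/D)V²/(2g) = 0.01379·(1080/0.310)·2.186²/(2·9.81) = 11.70 m

h_f ≈ 11.7 m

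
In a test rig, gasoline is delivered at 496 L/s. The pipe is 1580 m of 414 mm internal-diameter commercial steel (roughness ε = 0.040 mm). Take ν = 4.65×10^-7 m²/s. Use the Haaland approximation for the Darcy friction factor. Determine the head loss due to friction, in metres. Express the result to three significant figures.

V = 4Q/(πD²) = 4·0.496/(π·0.414²) = 3.685 m/s
Re = VD/ν = 3.685·0.414/4.65×10^-7 = 3.28×10^6 → turbulent
ε/D = 0.040/414 = 9.66×10^-5
Haaland: f = 0.01241
h_f = f(L/D)V²/(2g) = 0.01241·(1580/0.414)·3.685²/(2·9.81) = 32.76 m

h_f ≈ 32.8 m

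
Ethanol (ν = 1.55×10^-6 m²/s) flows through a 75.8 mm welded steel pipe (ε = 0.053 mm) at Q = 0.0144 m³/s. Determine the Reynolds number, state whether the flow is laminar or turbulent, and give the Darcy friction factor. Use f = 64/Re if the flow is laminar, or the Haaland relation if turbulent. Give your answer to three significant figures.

V = 4Q/(πD²) = 3.191 m/s
Re = VD/ν = 3.191·0.0758/1.55×10^-6 = 1.56×10^5
Re > 4000 → turbulent; ε/D = 6.99×10^-4
Haaland: f = 0.02000

Re ≈ 1.56×10^5; turbulent; f ≈ 0.0200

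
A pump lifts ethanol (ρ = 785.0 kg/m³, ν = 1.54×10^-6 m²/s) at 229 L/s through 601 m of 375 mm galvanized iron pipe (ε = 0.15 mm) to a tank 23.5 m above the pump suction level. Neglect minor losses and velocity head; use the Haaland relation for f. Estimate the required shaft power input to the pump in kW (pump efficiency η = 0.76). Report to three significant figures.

P_shaft ≈ 68.3 kW

V = 4Q/(πD²) = 2.073 m/s; Re = 5.05×10^5; ε/D = 4.00×10^-4; f = 0.01690
h_f = f(L/D)V²/2g = 5.934 m
Total head H = z + h_f = 23.5 + 5.934 = 29.43 m
P_hyd = ρgQH = 785.0·9.81·0.229·29.43 = 51.91 kW
P_shaft = P_hyd/η = 51.91/0.76 = 68.30 kW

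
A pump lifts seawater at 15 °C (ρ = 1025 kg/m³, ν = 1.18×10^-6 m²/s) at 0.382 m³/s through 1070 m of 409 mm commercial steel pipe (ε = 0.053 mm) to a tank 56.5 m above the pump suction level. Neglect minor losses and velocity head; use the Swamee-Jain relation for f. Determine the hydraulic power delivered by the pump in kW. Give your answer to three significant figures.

P_hyd ≈ 277 kW

V = 4Q/(πD²) = 2.908 m/s; Re = 1.01×10^6; ε/D = 1.30×10^-4; f = 0.01391
h_f = f(L/D)V²/2g = 15.69 m
Total head H = z + h_f = 56.5 + 15.69 = 72.19 m
P_hyd = ρgQH = 1025·9.81·0.382·72.19 = 277.3 kW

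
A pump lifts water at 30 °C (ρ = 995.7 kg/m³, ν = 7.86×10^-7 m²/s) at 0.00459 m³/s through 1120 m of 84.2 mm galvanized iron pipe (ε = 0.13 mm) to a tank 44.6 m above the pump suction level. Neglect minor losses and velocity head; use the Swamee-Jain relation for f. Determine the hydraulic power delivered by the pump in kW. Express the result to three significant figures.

P_hyd ≈ 2.50 kW

V = 4Q/(πD²) = 0.8243 m/s; Re = 8.83×10^4; ε/D = 0.00154; f = 0.02430
h_f = f(L/D)V²/2g = 11.20 m
Total head H = z + h_f = 44.6 + 11.20 = 55.80 m
P_hyd = ρgQH = 995.7·9.81·0.00459·55.80 = 2.502 kW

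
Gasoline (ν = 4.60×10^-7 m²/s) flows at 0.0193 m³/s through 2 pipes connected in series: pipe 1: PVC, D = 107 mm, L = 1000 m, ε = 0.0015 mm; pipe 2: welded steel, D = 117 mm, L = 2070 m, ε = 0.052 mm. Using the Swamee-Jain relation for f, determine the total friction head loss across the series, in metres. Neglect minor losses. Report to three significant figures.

Pipe 1: V = 2.146 m/s, Re = 4.99×10^5, ε/D = 1.40×10^-5, f = 0.01332, h_1 = f(L/D)V²/2g = 29.22 m
Pipe 2: V = 1.795 m/s, Re = 4.57×10^5, ε/D = 4.44×10^-4, f = 0.01751, h_2 = f(L/D)V²/2g = 50.87 m
Series → Q common, losses add: H = Σh = 80.10 m

H ≈ 80.1 m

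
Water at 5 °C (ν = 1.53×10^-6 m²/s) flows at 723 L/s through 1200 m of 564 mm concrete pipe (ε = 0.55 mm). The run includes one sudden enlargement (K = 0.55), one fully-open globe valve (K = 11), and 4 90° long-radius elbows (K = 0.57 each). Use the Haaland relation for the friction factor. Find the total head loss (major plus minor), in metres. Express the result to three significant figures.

V = 4Q/(πD²) = 2.894 m/s; V²/2g = 0.4269 m
Re = 1.07×10^6, ε/D = 9.75×10^-4 → f = 0.01981 (Haaland)
Major: h_f = f(L/D)·V²/2g = 0.01981·2128·0.4269 = 17.99 m
Minor: ΣK = 13.8; h_m = ΣK·V²/2g = 5.903 m
Total H_L = 17.99 + 5.903 = 23.89 m

H_L ≈ 23.9 m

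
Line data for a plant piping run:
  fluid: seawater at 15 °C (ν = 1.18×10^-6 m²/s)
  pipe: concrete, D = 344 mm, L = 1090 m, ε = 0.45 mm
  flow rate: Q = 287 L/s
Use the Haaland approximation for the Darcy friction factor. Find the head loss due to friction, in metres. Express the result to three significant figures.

h_f ≈ 32.8 m

V = 4Q/(πD²) = 4·0.287/(π·0.344²) = 3.088 m/s
Re = VD/ν = 3.088·0.344/1.18×10^-6 = 9.00×10^5 → turbulent
ε/D = 0.45/344 = 0.00131
Haaland: f = 0.02127
h_f = f(L/D)V²/(2g) = 0.02127·(1090/0.344)·3.088²/(2·9.81) = 32.76 m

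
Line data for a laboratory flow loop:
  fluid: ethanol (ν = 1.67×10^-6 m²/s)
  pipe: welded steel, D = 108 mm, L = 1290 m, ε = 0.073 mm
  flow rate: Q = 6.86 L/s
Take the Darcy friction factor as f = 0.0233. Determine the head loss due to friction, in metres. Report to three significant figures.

h_f ≈ 7.95 m

V = 4Q/(πD²) = 4·0.00686/(π·0.108²) = 0.7488 m/s
h_f = f(L/D)V²/(2g) = 0.02330·(1290/0.108)·0.7488²/(2·9.81) = 7.954 m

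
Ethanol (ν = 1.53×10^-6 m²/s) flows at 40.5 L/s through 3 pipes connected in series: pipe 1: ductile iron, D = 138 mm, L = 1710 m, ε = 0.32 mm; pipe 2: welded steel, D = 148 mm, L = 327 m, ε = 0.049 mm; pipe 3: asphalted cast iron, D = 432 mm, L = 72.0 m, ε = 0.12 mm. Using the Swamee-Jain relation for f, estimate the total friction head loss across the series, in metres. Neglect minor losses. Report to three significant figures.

H ≈ 128 m

Pipe 1: V = 2.708 m/s, Re = 2.44×10^5, ε/D = 0.00232, f = 0.02520, h_1 = f(L/D)V²/2g = 116.7 m
Pipe 2: V = 2.354 m/s, Re = 2.28×10^5, ε/D = 3.31×10^-4, f = 0.01774, h_2 = f(L/D)V²/2g = 11.07 m
Pipe 3: V = 0.2763 m/s, Re = 7.80×10^4, ε/D = 2.78×10^-4, f = 0.02018, h_3 = f(L/D)V²/2g = 0.01309 m
Series → Q common, losses add: H = Σh = 127.8 m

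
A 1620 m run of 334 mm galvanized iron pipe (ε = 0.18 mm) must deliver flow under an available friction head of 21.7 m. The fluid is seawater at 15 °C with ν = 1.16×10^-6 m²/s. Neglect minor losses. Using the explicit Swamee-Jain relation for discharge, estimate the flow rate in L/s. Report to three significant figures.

Q ≈ 195 L/s

Swamee-Jain (Type II): Q = -0.965·√(gD⁵h_f/L)·ln[ε/(3.7D) + √(3.17ν²L/(gD³h_f))]
√(gD⁵h_f/L) = √(9.81·0.334⁵·21.7/1620) = 0.02337
ε/(3.7D) = 1.46×10^-4; √(3.17ν²L/(gD³h_f)) = 2.95×10^-5
Q = -0.965·0.02337·ln(1.752×10^-4) = 0.1951 m³/s
Check: V = 2.23 m/s, Re = 6.41×10^5, f = 0.01782, h_f = 21.8 m ≈ 21.7 m ✓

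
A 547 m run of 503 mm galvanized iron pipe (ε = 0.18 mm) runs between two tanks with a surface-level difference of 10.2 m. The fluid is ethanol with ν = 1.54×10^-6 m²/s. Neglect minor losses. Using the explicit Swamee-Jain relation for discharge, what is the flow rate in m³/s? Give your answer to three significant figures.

Swamee-Jain (Type II): Q = -0.965·√(gD⁵h_f/L)·ln[ε/(3.7D) + √(3.17ν²L/(gD³h_f))]
√(gD⁵h_f/L) = √(9.81·0.503⁵·10.2/547) = 0.07675
ε/(3.7D) = 9.67×10^-5; √(3.17ν²L/(gD³h_f)) = 1.80×10^-5
Q = -0.965·0.07675·ln(1.147×10^-4) = 0.6720 m³/s
Check: V = 3.38 m/s, Re = 1.10×10^6, f = 0.01619, h_f = 10.3 m ≈ 10.2 m ✓

Q ≈ 0.672 m³/s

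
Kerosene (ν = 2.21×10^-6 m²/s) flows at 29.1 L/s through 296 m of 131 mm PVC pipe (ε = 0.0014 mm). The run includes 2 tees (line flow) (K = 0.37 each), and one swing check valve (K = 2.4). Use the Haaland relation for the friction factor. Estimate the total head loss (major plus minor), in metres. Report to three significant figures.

V = 4Q/(πD²) = 2.159 m/s; V²/2g = 0.2376 m
Re = 1.28×10^5, ε/D = 1.07×10^-5 → f = 0.01699 (Haaland)
Major: h_f = f(L/D)·V²/2g = 0.01699·2260·0.2376 = 9.119 m
Minor: ΣK = 3.14; h_m = ΣK·V²/2g = 0.7460 m
Total H_L = 9.119 + 0.7460 = 9.865 m

H_L ≈ 9.87 m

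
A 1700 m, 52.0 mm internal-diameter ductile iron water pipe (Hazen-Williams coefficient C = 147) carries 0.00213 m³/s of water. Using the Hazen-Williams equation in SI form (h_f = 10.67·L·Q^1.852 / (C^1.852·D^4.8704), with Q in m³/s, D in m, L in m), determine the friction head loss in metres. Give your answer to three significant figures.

h_f = 10.67·1700·0.00213^1.852 / (147^1.852·0.0520^4.8704) = 35.52 m

h_f ≈ 35.5 m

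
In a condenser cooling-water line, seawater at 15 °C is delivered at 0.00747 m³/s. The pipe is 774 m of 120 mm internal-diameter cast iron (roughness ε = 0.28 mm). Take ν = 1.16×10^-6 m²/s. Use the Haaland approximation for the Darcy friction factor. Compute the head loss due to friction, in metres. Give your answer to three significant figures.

h_f ≈ 3.79 m

V = 4Q/(πD²) = 4·0.00747/(π·0.120²) = 0.6605 m/s
Re = VD/ν = 0.6605·0.120/1.16×10^-6 = 6.83×10^4 → turbulent
ε/D = 0.28/120 = 0.00233
Haaland: f = 0.02641
h_f = f(L/D)V²/(2g) = 0.02641·(774/0.120)·0.6605²/(2·9.81) = 3.787 m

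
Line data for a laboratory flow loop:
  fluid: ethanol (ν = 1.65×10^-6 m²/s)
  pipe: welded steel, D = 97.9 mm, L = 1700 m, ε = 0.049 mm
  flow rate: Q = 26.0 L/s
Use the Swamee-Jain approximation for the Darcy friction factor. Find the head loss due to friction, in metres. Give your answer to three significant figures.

V = 4Q/(πD²) = 4·0.0260/(π·0.0979²) = 3.454 m/s
Re = VD/ν = 3.454·0.0979/1.65×10^-6 = 2.05×10^5 → turbulent
ε/D = 0.049/97.9 = 5.01×10^-4
Swamee-Jain: f = 0.01889
h_f = f(L/D)V²/(2g) = 0.01889·(1700/0.0979)·3.454²/(2·9.81) = 199.5 m

h_f ≈ 200 m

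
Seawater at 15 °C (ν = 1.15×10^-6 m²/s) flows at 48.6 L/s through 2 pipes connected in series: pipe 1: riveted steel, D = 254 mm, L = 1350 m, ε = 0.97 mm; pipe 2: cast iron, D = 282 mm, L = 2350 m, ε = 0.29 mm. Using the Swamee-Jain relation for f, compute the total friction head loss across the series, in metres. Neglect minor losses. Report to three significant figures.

Pipe 1: V = 0.9591 m/s, Re = 2.12×10^5, ε/D = 0.00382, f = 0.02875, h_1 = f(L/D)V²/2g = 7.164 m
Pipe 2: V = 0.7781 m/s, Re = 1.91×10^5, ε/D = 0.00103, f = 0.02136, h_2 = f(L/D)V²/2g = 5.494 m
Series → Q common, losses add: H = Σh = 12.66 m

H ≈ 12.7 m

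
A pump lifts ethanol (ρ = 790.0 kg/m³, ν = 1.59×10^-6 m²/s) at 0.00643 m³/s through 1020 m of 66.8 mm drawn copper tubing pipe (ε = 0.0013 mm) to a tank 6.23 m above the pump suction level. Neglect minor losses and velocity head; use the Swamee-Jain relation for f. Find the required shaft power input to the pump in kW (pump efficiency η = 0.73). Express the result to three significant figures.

P_shaft ≈ 3.82 kW

V = 4Q/(πD²) = 1.835 m/s; Re = 7.71×10^4; ε/D = 1.95×10^-5; f = 0.01898
h_f = f(L/D)V²/2g = 49.72 m
Total head H = z + h_f = 6.23 + 49.72 = 55.95 m
P_hyd = ρgQH = 790.0·9.81·0.00643·55.95 = 2.788 kW
P_shaft = P_hyd/η = 2.788/0.73 = 3.819 kW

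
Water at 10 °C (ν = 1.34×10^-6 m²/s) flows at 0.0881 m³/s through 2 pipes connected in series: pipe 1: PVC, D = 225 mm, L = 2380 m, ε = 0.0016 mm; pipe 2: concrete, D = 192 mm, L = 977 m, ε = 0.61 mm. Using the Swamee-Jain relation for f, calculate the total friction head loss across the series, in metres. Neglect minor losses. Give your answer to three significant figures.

Pipe 1: V = 2.216 m/s, Re = 3.72×10^5, ε/D = 7.11×10^-6, f = 0.01391, h_1 = f(L/D)V²/2g = 36.81 m
Pipe 2: V = 3.043 m/s, Re = 4.36×10^5, ε/D = 0.00318, f = 0.02701, h_2 = f(L/D)V²/2g = 64.86 m
Series → Q common, losses add: H = Σh = 101.7 m

H ≈ 102 m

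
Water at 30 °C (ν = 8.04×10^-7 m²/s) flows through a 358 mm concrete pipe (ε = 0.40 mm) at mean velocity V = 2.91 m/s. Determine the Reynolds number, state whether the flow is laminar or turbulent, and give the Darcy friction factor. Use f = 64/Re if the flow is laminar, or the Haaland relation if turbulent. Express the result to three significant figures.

Re ≈ 1.30×10^6; turbulent; f ≈ 0.0204

Re = VD/ν = 2.910·0.358/8.04×10^-7 = 1.30×10^6
Re > 4000 → turbulent; ε/D = 0.00112
Haaland: f = 0.02041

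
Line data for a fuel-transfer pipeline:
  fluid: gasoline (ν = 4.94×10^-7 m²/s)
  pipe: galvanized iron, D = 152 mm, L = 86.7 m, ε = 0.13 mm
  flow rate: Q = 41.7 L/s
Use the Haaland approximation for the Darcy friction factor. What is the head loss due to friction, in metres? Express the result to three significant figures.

V = 4Q/(πD²) = 4·0.0417/(π·0.152²) = 2.298 m/s
Re = VD/ν = 2.298·0.152/4.94×10^-7 = 7.07×10^5 → turbulent
ε/D = 0.13/152 = 8.55×10^-4
Haaland: f = 0.01936
h_f = f(L/D)V²/(2g) = 0.01936·(86.7/0.152)·2.298²/(2·9.81) = 2.973 m

h_f ≈ 2.97 m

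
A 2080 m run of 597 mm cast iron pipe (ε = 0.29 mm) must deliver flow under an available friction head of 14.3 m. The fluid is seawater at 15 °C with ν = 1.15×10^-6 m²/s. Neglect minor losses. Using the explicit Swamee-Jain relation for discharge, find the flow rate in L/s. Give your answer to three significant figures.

Swamee-Jain (Type II): Q = -0.965·√(gD⁵h_f/L)·ln[ε/(3.7D) + √(3.17ν²L/(gD³h_f))]
√(gD⁵h_f/L) = √(9.81·0.597⁵·14.3/2080) = 0.07152
ε/(3.7D) = 1.31×10^-4; √(3.17ν²L/(gD³h_f)) = 1.71×10^-5
Q = -0.965·0.07152·ln(1.484×10^-4) = 0.6084 m³/s
Check: V = 2.17 m/s, Re = 1.13×10^6, f = 0.01714, h_f = 14.4 m ≈ 14.3 m ✓

Q ≈ 608 L/s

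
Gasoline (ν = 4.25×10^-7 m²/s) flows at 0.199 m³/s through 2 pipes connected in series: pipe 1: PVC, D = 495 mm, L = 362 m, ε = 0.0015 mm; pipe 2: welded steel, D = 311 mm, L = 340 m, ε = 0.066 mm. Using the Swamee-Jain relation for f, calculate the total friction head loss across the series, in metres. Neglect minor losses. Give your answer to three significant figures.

H ≈ 5.99 m

Pipe 1: V = 1.034 m/s, Re = 1.20×10^6, ε/D = 3.03×10^-6, f = 0.01134, h_1 = f(L/D)V²/2g = 0.4519 m
Pipe 2: V = 2.620 m/s, Re = 1.92×10^6, ε/D = 2.12×10^-4, f = 0.01449, h_2 = f(L/D)V²/2g = 5.539 m
Series → Q common, losses add: H = Σh = 5.991 m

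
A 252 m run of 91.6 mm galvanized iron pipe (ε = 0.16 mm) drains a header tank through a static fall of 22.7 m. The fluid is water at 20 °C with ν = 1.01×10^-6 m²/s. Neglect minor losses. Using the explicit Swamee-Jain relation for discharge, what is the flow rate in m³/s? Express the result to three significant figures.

Swamee-Jain (Type II): Q = -0.965·√(gD⁵h_f/L)·ln[ε/(3.7D) + √(3.17ν²L/(gD³h_f))]
√(gD⁵h_f/L) = √(9.81·0.0916⁵·22.7/252) = 0.002387
ε/(3.7D) = 4.72×10^-4; √(3.17ν²L/(gD³h_f)) = 6.90×10^-5
Q = -0.965·0.002387·ln(5.411×10^-4) = 0.01733 m³/s
Check: V = 2.63 m/s, Re = 2.38×10^5, f = 0.02359, h_f = 22.9 m ≈ 22.7 m ✓

Q ≈ 0.0173 m³/s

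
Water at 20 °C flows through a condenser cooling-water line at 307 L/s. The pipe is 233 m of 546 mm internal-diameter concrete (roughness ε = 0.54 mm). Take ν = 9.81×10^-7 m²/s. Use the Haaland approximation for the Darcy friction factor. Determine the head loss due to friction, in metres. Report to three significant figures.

h_f ≈ 0.747 m

V = 4Q/(πD²) = 4·0.307/(π·0.546²) = 1.311 m/s
Re = VD/ν = 1.311·0.546/9.81×10^-7 = 7.30×10^5 → turbulent
ε/D = 0.54/546 = 9.89×10^-4
Haaland: f = 0.01999
h_f = f(L/D)V²/(2g) = 0.01999·(233/0.546)·1.311²/(2·9.81) = 0.7474 m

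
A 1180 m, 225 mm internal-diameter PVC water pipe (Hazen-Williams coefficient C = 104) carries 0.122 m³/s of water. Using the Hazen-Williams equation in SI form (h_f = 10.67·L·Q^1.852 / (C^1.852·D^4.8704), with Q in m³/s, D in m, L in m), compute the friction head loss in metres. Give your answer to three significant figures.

h_f = 10.67·1180·0.122^1.852 / (104^1.852·0.225^4.8704) = 67.23 m

h_f ≈ 67.2 m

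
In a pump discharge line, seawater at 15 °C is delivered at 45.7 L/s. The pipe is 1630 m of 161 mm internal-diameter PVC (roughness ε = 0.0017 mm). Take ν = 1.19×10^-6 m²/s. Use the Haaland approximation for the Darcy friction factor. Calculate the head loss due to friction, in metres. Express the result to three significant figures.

h_f ≈ 37.4 m

V = 4Q/(πD²) = 4·0.0457/(π·0.161²) = 2.245 m/s
Re = VD/ν = 2.245·0.161/1.19×10^-6 = 3.04×10^5 → turbulent
ε/D = 0.0017/161 = 1.06×10^-5
Haaland: f = 0.01440
h_f = f(L/D)V²/(2g) = 0.01440·(1630/0.161)·2.245²/(2·9.81) = 37.43 m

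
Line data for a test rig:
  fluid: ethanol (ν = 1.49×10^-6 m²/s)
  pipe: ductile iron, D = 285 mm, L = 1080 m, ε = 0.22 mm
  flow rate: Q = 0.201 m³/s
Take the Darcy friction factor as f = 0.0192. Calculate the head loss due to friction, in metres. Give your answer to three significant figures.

V = 4Q/(πD²) = 4·0.201/(π·0.285²) = 3.151 m/s
h_f = f(L/D)V²/(2g) = 0.01920·(1080/0.285)·3.151²/(2·9.81) = 36.81 m

h_f ≈ 36.8 m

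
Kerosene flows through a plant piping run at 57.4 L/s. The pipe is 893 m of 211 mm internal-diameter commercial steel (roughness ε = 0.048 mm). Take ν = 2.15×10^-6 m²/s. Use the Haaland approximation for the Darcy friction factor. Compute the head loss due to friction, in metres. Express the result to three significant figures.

h_f ≈ 10.2 m

V = 4Q/(πD²) = 4·0.0574/(π·0.211²) = 1.642 m/s
Re = VD/ν = 1.642·0.211/2.15×10^-6 = 1.61×10^5 → turbulent
ε/D = 0.048/211 = 2.27×10^-4
Haaland: f = 0.01755
h_f = f(L/D)V²/(2g) = 0.01755·(893/0.211)·1.642²/(2·9.81) = 10.20 m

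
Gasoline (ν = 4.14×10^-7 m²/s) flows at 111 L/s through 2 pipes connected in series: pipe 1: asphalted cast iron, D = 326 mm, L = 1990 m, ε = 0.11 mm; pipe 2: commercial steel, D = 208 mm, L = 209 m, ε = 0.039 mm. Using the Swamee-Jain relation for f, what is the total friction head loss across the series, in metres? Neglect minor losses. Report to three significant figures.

H ≈ 16.6 m

Pipe 1: V = 1.330 m/s, Re = 1.05×10^6, ε/D = 3.37×10^-4, f = 0.01605, h_1 = f(L/D)V²/2g = 8.832 m
Pipe 2: V = 3.267 m/s, Re = 1.64×10^6, ε/D = 1.88×10^-4, f = 0.01427, h_2 = f(L/D)V²/2g = 7.801 m
Series → Q common, losses add: H = Σh = 16.63 m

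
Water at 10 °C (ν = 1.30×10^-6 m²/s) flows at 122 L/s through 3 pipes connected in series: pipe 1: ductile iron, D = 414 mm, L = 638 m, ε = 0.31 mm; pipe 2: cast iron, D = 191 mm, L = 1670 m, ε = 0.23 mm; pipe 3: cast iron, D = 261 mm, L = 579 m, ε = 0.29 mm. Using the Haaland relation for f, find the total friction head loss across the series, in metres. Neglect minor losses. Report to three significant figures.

Pipe 1: V = 0.9063 m/s, Re = 2.89×10^5, ε/D = 7.49×10^-4, f = 0.01943, h_1 = f(L/D)V²/2g = 1.253 m
Pipe 2: V = 4.258 m/s, Re = 6.26×10^5, ε/D = 0.00120, f = 0.02096, h_2 = f(L/D)V²/2g = 169.4 m
Pipe 3: V = 2.280 m/s, Re = 4.58×10^5, ε/D = 0.00111, f = 0.02072, h_3 = f(L/D)V²/2g = 12.18 m
Series → Q common, losses add: H = Σh = 182.8 m

H ≈ 183 m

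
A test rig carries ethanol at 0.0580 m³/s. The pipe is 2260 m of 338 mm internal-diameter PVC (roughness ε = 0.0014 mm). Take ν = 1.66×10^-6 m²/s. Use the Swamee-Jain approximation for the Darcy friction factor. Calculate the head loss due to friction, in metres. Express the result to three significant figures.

h_f ≈ 2.41 m

V = 4Q/(πD²) = 4·0.0580/(π·0.338²) = 0.6464 m/s
Re = VD/ν = 0.6464·0.338/1.66×10^-6 = 1.32×10^5 → turbulent
ε/D = 0.0014/338 = 4.14×10^-6
Swamee-Jain: f = 0.01691
h_f = f(L/D)V²/(2g) = 0.01691·(2260/0.338)·0.6464²/(2·9.81) = 2.408 m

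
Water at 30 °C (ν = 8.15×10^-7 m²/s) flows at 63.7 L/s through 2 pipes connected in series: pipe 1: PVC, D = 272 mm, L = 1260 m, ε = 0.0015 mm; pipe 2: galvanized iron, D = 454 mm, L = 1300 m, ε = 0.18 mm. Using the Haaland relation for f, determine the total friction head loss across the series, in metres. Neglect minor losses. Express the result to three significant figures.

Pipe 1: V = 1.096 m/s, Re = 3.66×10^5, ε/D = 5.51×10^-6, f = 0.01387, h_1 = f(L/D)V²/2g = 3.936 m
Pipe 2: V = 0.3935 m/s, Re = 2.19×10^5, ε/D = 3.96×10^-4, f = 0.01791, h_2 = f(L/D)V²/2g = 0.4048 m
Series → Q common, losses add: H = Σh = 4.341 m

H ≈ 4.34 m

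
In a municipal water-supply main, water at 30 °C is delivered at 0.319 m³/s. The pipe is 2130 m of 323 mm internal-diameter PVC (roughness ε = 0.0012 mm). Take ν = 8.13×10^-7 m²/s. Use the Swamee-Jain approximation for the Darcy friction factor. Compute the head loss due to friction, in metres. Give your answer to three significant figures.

V = 4Q/(πD²) = 4·0.319/(π·0.323²) = 3.893 m/s
Re = VD/ν = 3.893·0.323/8.13×10^-7 = 1.55×10^6 → turbulent
ε/D = 0.0012/323 = 3.72×10^-6
Swamee-Jain: f = 0.01092
h_f = f(L/D)V²/(2g) = 0.01092·(2130/0.323)·3.893²/(2·9.81) = 55.64 m

h_f ≈ 55.6 m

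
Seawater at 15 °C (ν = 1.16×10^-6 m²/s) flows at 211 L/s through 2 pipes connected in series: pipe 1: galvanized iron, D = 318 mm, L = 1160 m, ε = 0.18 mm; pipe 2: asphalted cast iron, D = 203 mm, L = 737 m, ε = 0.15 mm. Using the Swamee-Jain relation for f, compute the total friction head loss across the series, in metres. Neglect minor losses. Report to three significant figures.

Pipe 1: V = 2.657 m/s, Re = 7.28×10^5, ε/D = 5.66×10^-4, f = 0.01791, h_1 = f(L/D)V²/2g = 23.50 m
Pipe 2: V = 6.519 m/s, Re = 1.14×10^6, ε/D = 7.39×10^-4, f = 0.01869, h_2 = f(L/D)V²/2g = 147.0 m
Series → Q common, losses add: H = Σh = 170.5 m

H ≈ 170 m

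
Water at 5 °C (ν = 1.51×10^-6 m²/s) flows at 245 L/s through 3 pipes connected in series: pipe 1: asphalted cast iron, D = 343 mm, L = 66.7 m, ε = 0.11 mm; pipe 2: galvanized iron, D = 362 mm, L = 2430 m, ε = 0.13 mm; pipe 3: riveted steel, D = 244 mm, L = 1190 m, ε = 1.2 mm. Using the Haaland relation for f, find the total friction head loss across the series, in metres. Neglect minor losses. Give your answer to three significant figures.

H ≈ 240 m

Pipe 1: V = 2.651 m/s, Re = 6.02×10^5, ε/D = 3.21×10^-4, f = 0.01615, h_1 = f(L/D)V²/2g = 1.125 m
Pipe 2: V = 2.380 m/s, Re = 5.71×10^5, ε/D = 3.59×10^-4, f = 0.01649, h_2 = f(L/D)V²/2g = 31.98 m
Pipe 3: V = 5.240 m/s, Re = 8.47×10^5, ε/D = 0.00492, f = 0.03038, h_3 = f(L/D)V²/2g = 207.3 m
Series → Q common, losses add: H = Σh = 240.4 m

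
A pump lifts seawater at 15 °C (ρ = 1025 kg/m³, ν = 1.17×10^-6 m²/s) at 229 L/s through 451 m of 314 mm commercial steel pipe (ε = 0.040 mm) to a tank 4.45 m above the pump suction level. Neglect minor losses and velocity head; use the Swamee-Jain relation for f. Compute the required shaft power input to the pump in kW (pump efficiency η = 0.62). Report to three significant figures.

P_shaft ≈ 50.2 kW

V = 4Q/(πD²) = 2.957 m/s; Re = 7.94×10^5; ε/D = 1.27×10^-4; f = 0.01415
h_f = f(L/D)V²/2g = 9.057 m
Total head H = z + h_f = 4.45 + 9.057 = 13.51 m
P_hyd = ρgQH = 1025·9.81·0.229·13.51 = 31.10 kW
P_shaft = P_hyd/η = 31.10/0.62 = 50.17 kW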